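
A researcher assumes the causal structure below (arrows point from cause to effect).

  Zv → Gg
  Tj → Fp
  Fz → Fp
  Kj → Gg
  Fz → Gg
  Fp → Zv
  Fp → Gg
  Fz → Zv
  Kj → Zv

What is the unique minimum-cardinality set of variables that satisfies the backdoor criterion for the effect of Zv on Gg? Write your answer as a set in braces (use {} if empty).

Variables eligible for adjustment (non-descendants of Zv, excluding Zv and Gg): {Fp, Fz, Kj, Tj}.
Backdoor paths from Zv to Gg:
  P1: Zv <- Fz -> Fp -> Gg
  P2: Zv <- Fz -> Gg
  P3: Zv <- Fp <- Fz -> Gg
  P4: Zv <- Fp -> Gg
  P5: Zv <- Kj -> Gg
The empty set is not sufficient: P1 (Zv <- Fz -> Fp -> Gg) has no collider blocking it and no conditioned non-collider, so it is open.
Try {Fp, Fz, Kj}:
  P1: blocked at fork node Fz ∈ conditioning set.
  P2: blocked at fork node Fz ∈ conditioning set.
  P3: blocked at chain node Fp ∈ conditioning set.
  P4: blocked at fork node Fp ∈ conditioning set.
  P5: blocked at fork node Kj ∈ conditioning set.
{Fp, Fz, Kj} contains no descendant of Zv and blocks every backdoor path.
Every element of {Fp, Fz, Kj} is needed (dropping Fp leaves P4 open; dropping Fz leaves P2 open; dropping Kj leaves P5 open), so no proper subset is valid.
Among all size-3 subsets of the eligible variables, only {Fp, Fz, Kj} blocks every backdoor path, so it is the unique smallest valid adjustment set.

{Fp, Fz, Kj}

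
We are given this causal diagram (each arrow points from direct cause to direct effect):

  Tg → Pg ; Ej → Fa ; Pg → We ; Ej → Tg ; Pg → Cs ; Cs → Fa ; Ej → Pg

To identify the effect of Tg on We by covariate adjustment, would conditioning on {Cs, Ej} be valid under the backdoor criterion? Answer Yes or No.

No

Backdoor paths from Tg to We (paths whose first edge points into Tg):
  P1: Tg <- Ej -> Pg -> We
  P2: Tg <- Ej -> Fa <- Cs <- Pg -> We
Condition 1 (no descendant of Tg in the set): FAILS — Cs is a descendant of Tg.
Condition 2 (every backdoor path blocked by {Cs, Ej}):
  P1: blocked at fork node Ej ∈ conditioning set.
  P2: blocked at fork node Ej ∈ conditioning set.
{Cs, Ej} does not satisfy the backdoor criterion.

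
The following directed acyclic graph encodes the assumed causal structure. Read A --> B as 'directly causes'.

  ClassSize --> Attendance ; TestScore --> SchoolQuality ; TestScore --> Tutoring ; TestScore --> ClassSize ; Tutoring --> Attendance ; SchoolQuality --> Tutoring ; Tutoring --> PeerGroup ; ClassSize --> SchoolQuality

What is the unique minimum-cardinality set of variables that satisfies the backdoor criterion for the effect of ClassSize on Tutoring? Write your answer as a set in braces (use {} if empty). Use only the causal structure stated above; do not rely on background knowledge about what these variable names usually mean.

Variables eligible for adjustment (non-descendants of ClassSize, excluding ClassSize and Tutoring): {TestScore}.
Backdoor paths from ClassSize to Tutoring:
  P1: ClassSize <- TestScore -> SchoolQuality -> Tutoring
  P2: ClassSize <- TestScore -> Tutoring
The empty set is not sufficient: P1 (ClassSize <- TestScore -> SchoolQuality -> Tutoring) has no collider blocking it and no conditioned non-collider, so it is open.
Try {TestScore}:
  P1: blocked at fork node TestScore ∈ conditioning set.
  P2: blocked at fork node TestScore ∈ conditioning set.
{TestScore} contains no descendant of ClassSize and blocks every backdoor path.
{TestScore} is the unique smallest valid adjustment set.

{TestScore}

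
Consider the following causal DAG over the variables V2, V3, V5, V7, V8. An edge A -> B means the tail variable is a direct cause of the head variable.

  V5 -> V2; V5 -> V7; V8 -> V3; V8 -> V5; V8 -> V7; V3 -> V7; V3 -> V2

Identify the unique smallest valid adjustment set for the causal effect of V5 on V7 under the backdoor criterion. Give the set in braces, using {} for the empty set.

Variables eligible for adjustment (non-descendants of V5, excluding V5 and V7): {V3, V8}.
Backdoor paths from V5 to V7:
  P1: V5 <- V8 -> V3 -> V7
  P2: V5 <- V8 -> V7
The empty set is not sufficient: P1 (V5 <- V8 -> V3 -> V7) has no collider blocking it and no conditioned non-collider, so it is open.
Try {V8}:
  P1: blocked at fork node V8 ∈ conditioning set.
  P2: blocked at fork node V8 ∈ conditioning set.
{V8} contains no descendant of V5 and blocks every backdoor path.
No other singleton works — e.g. {V3} leaves P2 open — so {V8} is the unique smallest valid adjustment set.

{V8}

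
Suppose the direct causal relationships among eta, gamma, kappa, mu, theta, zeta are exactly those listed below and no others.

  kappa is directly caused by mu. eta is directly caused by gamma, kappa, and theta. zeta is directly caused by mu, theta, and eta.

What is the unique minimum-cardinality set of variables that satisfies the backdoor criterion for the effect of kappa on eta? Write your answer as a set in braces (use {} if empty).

Variables eligible for adjustment (non-descendants of kappa, excluding kappa and eta): {gamma, mu, theta}.
Backdoor paths from kappa to eta:
  P1: kappa <- mu -> zeta <- theta -> eta
  P2: kappa <- mu -> zeta <- eta
Each backdoor path contains an unconditioned collider, so every path is already blocked with the empty conditioning set:
  P1: blocked at collider zeta (neither it nor any descendant is in the conditioning set).
  P2: blocked at collider zeta (neither it nor any descendant is in the conditioning set).
The empty set is therefore the unique smallest valid set.

{}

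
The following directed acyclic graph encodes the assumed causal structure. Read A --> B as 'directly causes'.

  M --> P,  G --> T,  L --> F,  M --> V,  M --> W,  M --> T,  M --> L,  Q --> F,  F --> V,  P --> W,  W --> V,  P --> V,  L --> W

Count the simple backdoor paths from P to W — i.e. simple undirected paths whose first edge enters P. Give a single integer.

A backdoor path from P to W is any simple undirected path whose first edge points into P (i.e. leaves P via a parent).
Parents of P: {M}.
Enumerating:
  P1: P <- M -> L -> W
  P2: P <- M -> L -> F -> V <- W
  P3: P <- M -> W
  P4: P <- M -> V <- W
  P5: P <- M -> V <- F <- L -> W
That exhausts the simple backdoor paths. Count: 5.

5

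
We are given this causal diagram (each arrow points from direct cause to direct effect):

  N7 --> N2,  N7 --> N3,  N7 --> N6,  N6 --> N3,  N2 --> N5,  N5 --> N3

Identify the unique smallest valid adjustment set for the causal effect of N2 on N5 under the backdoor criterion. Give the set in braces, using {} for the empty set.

{}

Variables eligible for adjustment (non-descendants of N2, excluding N2 and N5): {N6, N7}.
Backdoor paths from N2 to N5:
  P1: N2 <- N7 -> N6 -> N3 <- N5
  P2: N2 <- N7 -> N3 <- N5
Each backdoor path contains an unconditioned collider, so every path is already blocked with the empty conditioning set:
  P1: blocked at collider N3 (neither it nor any descendant is in the conditioning set).
  P2: blocked at collider N3 (neither it nor any descendant is in the conditioning set).
The empty set is therefore the unique smallest valid set.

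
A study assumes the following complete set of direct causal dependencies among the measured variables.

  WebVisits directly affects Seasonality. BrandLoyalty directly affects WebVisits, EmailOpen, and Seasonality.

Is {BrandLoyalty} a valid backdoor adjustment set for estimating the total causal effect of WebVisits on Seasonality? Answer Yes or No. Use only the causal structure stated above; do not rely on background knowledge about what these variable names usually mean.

Backdoor paths from WebVisits to Seasonality (paths whose first edge points into WebVisits):
  P1: WebVisits <- BrandLoyalty -> Seasonality
Condition 1 (no descendant of WebVisits in the set): holds — descendants of WebVisits are {Seasonality}; none are in {BrandLoyalty}.
Condition 2 (every backdoor path blocked by {BrandLoyalty}):
  P1: blocked at fork node BrandLoyalty ∈ conditioning set.
{BrandLoyalty} satisfies the backdoor criterion.

Yes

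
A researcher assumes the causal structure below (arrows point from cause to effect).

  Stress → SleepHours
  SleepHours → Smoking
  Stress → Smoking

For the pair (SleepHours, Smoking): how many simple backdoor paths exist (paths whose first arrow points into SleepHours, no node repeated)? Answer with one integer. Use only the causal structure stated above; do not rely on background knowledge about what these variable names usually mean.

A backdoor path from SleepHours to Smoking is any simple undirected path whose first edge points into SleepHours (i.e. leaves SleepHours via a parent).
Parents of SleepHours: {Stress}.
Enumerating:
  P1: SleepHours <- Stress -> Smoking
That exhausts the simple backdoor paths. Count: 1.

1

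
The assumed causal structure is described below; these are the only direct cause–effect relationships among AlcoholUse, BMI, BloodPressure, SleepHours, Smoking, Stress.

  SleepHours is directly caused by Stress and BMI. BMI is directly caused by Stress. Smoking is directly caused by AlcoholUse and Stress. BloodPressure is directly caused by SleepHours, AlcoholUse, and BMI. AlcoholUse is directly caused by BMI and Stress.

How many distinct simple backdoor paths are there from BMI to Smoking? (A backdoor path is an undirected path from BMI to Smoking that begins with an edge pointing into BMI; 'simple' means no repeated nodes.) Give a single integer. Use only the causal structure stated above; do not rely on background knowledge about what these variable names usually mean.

A backdoor path from BMI to Smoking is any simple undirected path whose first edge points into BMI (i.e. leaves BMI via a parent).
Parents of BMI: {Stress}.
Enumerating:
  P1: BMI <- Stress -> AlcoholUse -> Smoking
  P2: BMI <- Stress -> SleepHours -> BloodPressure <- AlcoholUse -> Smoking
  P3: BMI <- Stress -> Smoking
That exhausts the simple backdoor paths. Count: 3.

3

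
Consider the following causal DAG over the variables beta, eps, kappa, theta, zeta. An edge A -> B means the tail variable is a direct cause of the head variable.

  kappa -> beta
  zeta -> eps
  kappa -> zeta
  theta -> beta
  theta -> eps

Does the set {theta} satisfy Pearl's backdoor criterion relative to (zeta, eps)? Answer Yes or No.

Yes

Backdoor paths from zeta to eps (paths whose first edge points into zeta):
  P1: zeta <- kappa -> beta <- theta -> eps
Condition 1 (no descendant of zeta in the set): holds — descendants of zeta are {eps}; none are in {theta}.
Condition 2 (every backdoor path blocked by {theta}):
  P1: blocked at collider beta (neither it nor any descendant is in the conditioning set).
{theta} satisfies the backdoor criterion.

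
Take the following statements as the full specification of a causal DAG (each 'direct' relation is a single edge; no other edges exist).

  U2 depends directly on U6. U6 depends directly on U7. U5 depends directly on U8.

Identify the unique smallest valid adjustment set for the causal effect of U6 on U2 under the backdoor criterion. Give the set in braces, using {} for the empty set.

{}

Variables eligible for adjustment (non-descendants of U6, excluding U6 and U2): {U5, U7, U8}.
Backdoor paths from U6 to U2:
  (none)
With no backdoor paths the empty set already satisfies the criterion, and it is trivially minimal.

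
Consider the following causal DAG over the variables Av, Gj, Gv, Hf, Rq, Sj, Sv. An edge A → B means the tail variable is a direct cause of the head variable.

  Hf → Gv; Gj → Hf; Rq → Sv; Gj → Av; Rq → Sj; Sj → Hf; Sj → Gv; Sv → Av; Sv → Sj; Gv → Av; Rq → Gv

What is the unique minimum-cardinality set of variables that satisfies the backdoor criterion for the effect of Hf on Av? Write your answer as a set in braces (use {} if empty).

Variables eligible for adjustment (non-descendants of Hf, excluding Hf and Av): {Gj, Rq, Sj, Sv}.
Backdoor paths from Hf to Av:
  P1: Hf <- Gj -> Av
  P2: Hf <- Sj <- Rq -> Sv -> Av
  P3: Hf <- Sj <- Rq -> Gv -> Av
  P4: Hf <- Sj <- Sv <- Rq -> Gv -> Av
  P5: Hf <- Sj <- Sv -> Av
  P6: Hf <- Sj -> Gv <- Rq -> Sv -> Av
  P7: Hf <- Sj -> Gv -> Av
The empty set is not sufficient: P1 (Hf <- Gj -> Av) has no collider blocking it and no conditioned non-collider, so it is open.
Try {Gj, Sj}:
  P1: blocked at fork node Gj ∈ conditioning set.
  P2: blocked at chain node Sj ∈ conditioning set.
  P3: blocked at chain node Sj ∈ conditioning set.
  P4: blocked at chain node Sj ∈ conditioning set.
  P5: blocked at chain node Sj ∈ conditioning set.
  P6: blocked at fork node Sj ∈ conditioning set.
  P7: blocked at fork node Sj ∈ conditioning set.
{Gj, Sj} contains no descendant of Hf and blocks every backdoor path.
Every element of {Gj, Sj} is needed (dropping Gj leaves P1 open; dropping Sj leaves P2 open), so no proper subset is valid.
Among all size-2 subsets of the eligible variables, only {Gj, Sj} blocks every backdoor path, so it is the unique smallest valid adjustment set.

{Gj, Sj}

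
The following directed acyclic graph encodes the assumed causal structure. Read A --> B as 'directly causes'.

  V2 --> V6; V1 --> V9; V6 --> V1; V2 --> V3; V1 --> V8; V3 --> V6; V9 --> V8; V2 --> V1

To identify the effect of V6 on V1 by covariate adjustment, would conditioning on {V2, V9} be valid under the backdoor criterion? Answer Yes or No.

Backdoor paths from V6 to V1 (paths whose first edge points into V6):
  P1: V6 <- V2 -> V1
  P2: V6 <- V3 <- V2 -> V1
Condition 1 (no descendant of V6 in the set): FAILS — V9 is a descendant of V6.
Condition 2 (every backdoor path blocked by {V2, V9}):
  P1: blocked at fork node V2 ∈ conditioning set.
  P2: blocked at fork node V2 ∈ conditioning set.
{V2, V9} does not satisfy the backdoor criterion.

No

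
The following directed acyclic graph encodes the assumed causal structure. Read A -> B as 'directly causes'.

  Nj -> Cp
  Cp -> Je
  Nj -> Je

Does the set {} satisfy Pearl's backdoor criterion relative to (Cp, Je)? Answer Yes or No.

Backdoor paths from Cp to Je (paths whose first edge points into Cp):
  P1: Cp <- Nj -> Je
Condition 1 (no descendant of Cp in the set): holds — descendants of Cp are {Je}; none are in {}.
Condition 2 (every backdoor path blocked by {}):
  P1: open — no interior node is in the conditioning set.
{} does not satisfy the backdoor criterion.

No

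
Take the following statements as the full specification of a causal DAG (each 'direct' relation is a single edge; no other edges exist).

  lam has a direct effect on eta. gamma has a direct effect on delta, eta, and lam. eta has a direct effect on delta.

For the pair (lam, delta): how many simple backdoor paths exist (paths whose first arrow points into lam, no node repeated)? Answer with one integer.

A backdoor path from lam to delta is any simple undirected path whose first edge points into lam (i.e. leaves lam via a parent).
Parents of lam: {gamma}.
Enumerating:
  P1: lam <- gamma -> eta -> delta
  P2: lam <- gamma -> delta
That exhausts the simple backdoor paths. Count: 2.

2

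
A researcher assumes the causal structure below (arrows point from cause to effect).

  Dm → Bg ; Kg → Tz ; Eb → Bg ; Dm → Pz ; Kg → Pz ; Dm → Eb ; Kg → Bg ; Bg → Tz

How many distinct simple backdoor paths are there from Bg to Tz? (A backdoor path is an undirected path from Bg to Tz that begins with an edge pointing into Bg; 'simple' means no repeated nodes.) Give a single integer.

A backdoor path from Bg to Tz is any simple undirected path whose first edge points into Bg (i.e. leaves Bg via a parent).
Parents of Bg: {Dm, Eb, Kg}.
Enumerating:
  P1: Bg <- Kg -> Tz
  P2: Bg <- Dm -> Pz <- Kg -> Tz
  P3: Bg <- Eb <- Dm -> Pz <- Kg -> Tz
That exhausts the simple backdoor paths. Count: 3.

3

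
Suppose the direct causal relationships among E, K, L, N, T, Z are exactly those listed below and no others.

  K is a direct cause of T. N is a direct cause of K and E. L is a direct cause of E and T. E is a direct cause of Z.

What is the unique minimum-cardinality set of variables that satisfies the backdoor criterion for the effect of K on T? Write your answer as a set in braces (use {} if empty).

Variables eligible for adjustment (non-descendants of K, excluding K and T): {E, L, N, Z}.
Backdoor paths from K to T:
  P1: K <- N -> E <- L -> T
Each backdoor path contains an unconditioned collider, so every path is already blocked with the empty conditioning set:
  P1: blocked at collider E (neither it nor any descendant is in the conditioning set).
The empty set is therefore the unique smallest valid set.

{}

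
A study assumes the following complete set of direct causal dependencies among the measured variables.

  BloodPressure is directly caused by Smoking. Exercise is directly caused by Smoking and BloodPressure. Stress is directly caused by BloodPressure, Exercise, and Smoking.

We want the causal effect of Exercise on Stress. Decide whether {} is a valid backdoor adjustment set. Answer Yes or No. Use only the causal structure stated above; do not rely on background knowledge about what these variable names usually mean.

No

Backdoor paths from Exercise to Stress (paths whose first edge points into Exercise):
  P1: Exercise <- Smoking -> BloodPressure -> Stress
  P2: Exercise <- Smoking -> Stress
  P3: Exercise <- BloodPressure <- Smoking -> Stress
  P4: Exercise <- BloodPressure -> Stress
Condition 1 (no descendant of Exercise in the set): holds — descendants of Exercise are {Stress}; none are in {}.
Condition 2 (every backdoor path blocked by {}):
  P1: open — no interior node is in the conditioning set.
  P2: open — no interior node is in the conditioning set.
  P3: open — no interior node is in the conditioning set.
  P4: open — no interior node is in the conditioning set.
{} does not satisfy the backdoor criterion.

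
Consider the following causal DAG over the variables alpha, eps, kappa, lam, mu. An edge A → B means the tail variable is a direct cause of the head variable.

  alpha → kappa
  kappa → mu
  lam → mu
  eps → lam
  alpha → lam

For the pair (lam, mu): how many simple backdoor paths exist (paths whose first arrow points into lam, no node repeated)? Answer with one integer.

1

A backdoor path from lam to mu is any simple undirected path whose first edge points into lam (i.e. leaves lam via a parent).
Parents of lam: {alpha, eps}.
Enumerating:
  P1: lam <- alpha -> kappa -> mu
That exhausts the simple backdoor paths. Count: 1.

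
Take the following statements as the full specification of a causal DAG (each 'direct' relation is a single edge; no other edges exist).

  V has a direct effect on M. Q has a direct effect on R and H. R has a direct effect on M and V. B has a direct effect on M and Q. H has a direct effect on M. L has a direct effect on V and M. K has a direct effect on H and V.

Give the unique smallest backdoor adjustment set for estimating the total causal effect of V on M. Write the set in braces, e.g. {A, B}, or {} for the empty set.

Variables eligible for adjustment (non-descendants of V, excluding V and M): {B, H, K, L, Q, R}.
Backdoor paths from V to M:
  P1: V <- K -> H <- Q <- B -> M
  P2: V <- K -> H <- Q -> R -> M
  P3: V <- K -> H -> M
  P4: V <- R <- Q <- B -> M
  P5: V <- R <- Q -> H -> M
  P6: V <- R -> M
  P7: V <- L -> M
The empty set is not sufficient: P3 (V <- K -> H -> M) has no collider blocking it and no conditioned non-collider, so it is open.
Try {K, L, R}:
  P1: blocked at fork node K ∈ conditioning set.
  P2: blocked at fork node K ∈ conditioning set.
  P3: blocked at fork node K ∈ conditioning set.
  P4: blocked at chain node R ∈ conditioning set.
  P5: blocked at chain node R ∈ conditioning set.
  P6: blocked at fork node R ∈ conditioning set.
  P7: blocked at fork node L ∈ conditioning set.
{K, L, R} contains no descendant of V and blocks every backdoor path.
Every element of {K, L, R} is needed (dropping K leaves P3 open; dropping L leaves P7 open; dropping R leaves P4 open), so no proper subset is valid.
Among all size-3 subsets of the eligible variables, only {K, L, R} blocks every backdoor path, so it is the unique smallest valid adjustment set.

{K, L, R}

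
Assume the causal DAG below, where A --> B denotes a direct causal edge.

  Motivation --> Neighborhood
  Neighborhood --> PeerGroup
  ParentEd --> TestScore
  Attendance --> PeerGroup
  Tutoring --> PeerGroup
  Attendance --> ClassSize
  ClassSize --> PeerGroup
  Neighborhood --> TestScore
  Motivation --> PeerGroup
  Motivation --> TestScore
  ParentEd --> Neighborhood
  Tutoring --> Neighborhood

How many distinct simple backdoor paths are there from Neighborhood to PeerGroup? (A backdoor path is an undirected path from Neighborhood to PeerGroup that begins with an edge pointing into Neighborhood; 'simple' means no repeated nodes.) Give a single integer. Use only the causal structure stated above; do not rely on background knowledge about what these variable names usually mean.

3

A backdoor path from Neighborhood to PeerGroup is any simple undirected path whose first edge points into Neighborhood (i.e. leaves Neighborhood via a parent).
Parents of Neighborhood: {Motivation, ParentEd, Tutoring}.
Enumerating:
  P1: Neighborhood <- ParentEd -> TestScore <- Motivation -> PeerGroup
  P2: Neighborhood <- Tutoring -> PeerGroup
  P3: Neighborhood <- Motivation -> PeerGroup
That exhausts the simple backdoor paths. Count: 3.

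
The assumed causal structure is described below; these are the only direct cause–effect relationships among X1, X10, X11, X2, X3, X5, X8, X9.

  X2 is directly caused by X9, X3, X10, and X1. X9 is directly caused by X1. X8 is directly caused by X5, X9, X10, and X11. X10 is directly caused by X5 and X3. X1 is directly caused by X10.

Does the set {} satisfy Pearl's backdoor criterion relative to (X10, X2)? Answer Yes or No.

Backdoor paths from X10 to X2 (paths whose first edge points into X10):
  P1: X10 <- X5 -> X8 <- X9 <- X1 -> X2
  P2: X10 <- X5 -> X8 <- X9 -> X2
  P3: X10 <- X3 -> X2
Condition 1 (no descendant of X10 in the set): holds — descendants of X10 are {X1, X2, X8, X9}; none are in {}.
Condition 2 (every backdoor path blocked by {}):
  P1: blocked at collider X8 (neither it nor any descendant is in the conditioning set).
  P2: blocked at collider X8 (neither it nor any descendant is in the conditioning set).
  P3: open — no interior node is in the conditioning set.
{} does not satisfy the backdoor criterion.

No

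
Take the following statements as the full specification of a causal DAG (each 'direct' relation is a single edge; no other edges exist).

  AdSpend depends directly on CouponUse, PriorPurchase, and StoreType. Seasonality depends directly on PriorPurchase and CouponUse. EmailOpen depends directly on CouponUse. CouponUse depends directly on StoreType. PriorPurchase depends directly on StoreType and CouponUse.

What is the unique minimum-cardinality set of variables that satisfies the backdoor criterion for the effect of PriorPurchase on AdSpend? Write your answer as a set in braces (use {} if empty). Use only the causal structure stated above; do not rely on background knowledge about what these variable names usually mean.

{CouponUse, StoreType}

Variables eligible for adjustment (non-descendants of PriorPurchase, excluding PriorPurchase and AdSpend): {CouponUse, EmailOpen, StoreType}.
Backdoor paths from PriorPurchase to AdSpend:
  P1: PriorPurchase <- StoreType -> CouponUse -> AdSpend
  P2: PriorPurchase <- StoreType -> AdSpend
  P3: PriorPurchase <- CouponUse <- StoreType -> AdSpend
  P4: PriorPurchase <- CouponUse -> AdSpend
The empty set is not sufficient: P1 (PriorPurchase <- StoreType -> CouponUse -> AdSpend) has no collider blocking it and no conditioned non-collider, so it is open.
Try {CouponUse, StoreType}:
  P1: blocked at fork node StoreType ∈ conditioning set.
  P2: blocked at fork node StoreType ∈ conditioning set.
  P3: blocked at chain node CouponUse ∈ conditioning set.
  P4: blocked at fork node CouponUse ∈ conditioning set.
{CouponUse, StoreType} contains no descendant of PriorPurchase and blocks every backdoor path.
Every element of {CouponUse, StoreType} is needed (dropping CouponUse leaves P4 open; dropping StoreType leaves P2 open), so no proper subset is valid.
Among all size-2 subsets of the eligible variables, only {CouponUse, StoreType} blocks every backdoor path, so it is the unique smallest valid adjustment set.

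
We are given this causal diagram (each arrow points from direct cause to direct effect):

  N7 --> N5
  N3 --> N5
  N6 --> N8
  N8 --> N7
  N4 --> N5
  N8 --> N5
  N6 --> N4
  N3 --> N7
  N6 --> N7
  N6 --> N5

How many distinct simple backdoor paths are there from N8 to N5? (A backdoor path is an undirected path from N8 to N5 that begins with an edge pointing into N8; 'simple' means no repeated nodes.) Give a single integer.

4

A backdoor path from N8 to N5 is any simple undirected path whose first edge points into N8 (i.e. leaves N8 via a parent).
Parents of N8: {N6}.
Enumerating:
  P1: N8 <- N6 -> N7 <- N3 -> N5
  P2: N8 <- N6 -> N7 -> N5
  P3: N8 <- N6 -> N4 -> N5
  P4: N8 <- N6 -> N5
That exhausts the simple backdoor paths. Count: 4.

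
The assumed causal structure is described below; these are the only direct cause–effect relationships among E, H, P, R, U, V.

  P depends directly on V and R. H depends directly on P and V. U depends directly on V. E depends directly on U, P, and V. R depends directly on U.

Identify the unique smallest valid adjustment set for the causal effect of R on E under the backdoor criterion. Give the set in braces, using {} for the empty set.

Variables eligible for adjustment (non-descendants of R, excluding R and E): {U, V}.
Backdoor paths from R to E:
  P1: R <- U <- V -> P -> E
  P2: R <- U <- V -> H <- P -> E
  P3: R <- U <- V -> E
  P4: R <- U -> E
The empty set is not sufficient: P1 (R <- U <- V -> P -> E) has no collider blocking it and no conditioned non-collider, so it is open.
Try {U}:
  P1: blocked at chain node U ∈ conditioning set.
  P2: blocked at chain node U ∈ conditioning set.
  P3: blocked at chain node U ∈ conditioning set.
  P4: blocked at fork node U ∈ conditioning set.
{U} contains no descendant of R and blocks every backdoor path.
No other singleton works — e.g. {V} leaves P4 open — so {U} is the unique smallest valid adjustment set.

{U}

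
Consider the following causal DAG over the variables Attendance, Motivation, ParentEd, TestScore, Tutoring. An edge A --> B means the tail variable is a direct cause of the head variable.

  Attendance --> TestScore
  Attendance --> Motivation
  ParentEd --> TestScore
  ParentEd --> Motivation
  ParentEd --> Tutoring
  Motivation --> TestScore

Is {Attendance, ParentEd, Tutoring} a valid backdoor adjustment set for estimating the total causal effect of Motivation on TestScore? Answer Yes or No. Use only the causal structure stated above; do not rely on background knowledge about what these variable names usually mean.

Yes

Backdoor paths from Motivation to TestScore (paths whose first edge points into Motivation):
  P1: Motivation <- ParentEd -> TestScore
  P2: Motivation <- Attendance -> TestScore
Condition 1 (no descendant of Motivation in the set): holds — descendants of Motivation are {TestScore}; none are in {Attendance, ParentEd, Tutoring}.
Condition 2 (every backdoor path blocked by {Attendance, ParentEd, Tutoring}):
  P1: blocked at fork node ParentEd ∈ conditioning set.
  P2: blocked at fork node Attendance ∈ conditioning set.
{Attendance, ParentEd, Tutoring} satisfies the backdoor criterion.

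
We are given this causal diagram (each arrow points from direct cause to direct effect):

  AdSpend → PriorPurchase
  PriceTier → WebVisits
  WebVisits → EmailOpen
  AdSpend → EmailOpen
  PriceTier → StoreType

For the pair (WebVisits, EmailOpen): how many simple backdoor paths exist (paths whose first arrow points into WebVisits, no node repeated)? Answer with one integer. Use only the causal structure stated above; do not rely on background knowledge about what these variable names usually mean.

A backdoor path from WebVisits to EmailOpen is any simple undirected path whose first edge points into WebVisits (i.e. leaves WebVisits via a parent).
Parents of WebVisits: {PriceTier}.
No simple path from any parent of WebVisits reaches EmailOpen without revisiting WebVisits, so there are no backdoor paths.

0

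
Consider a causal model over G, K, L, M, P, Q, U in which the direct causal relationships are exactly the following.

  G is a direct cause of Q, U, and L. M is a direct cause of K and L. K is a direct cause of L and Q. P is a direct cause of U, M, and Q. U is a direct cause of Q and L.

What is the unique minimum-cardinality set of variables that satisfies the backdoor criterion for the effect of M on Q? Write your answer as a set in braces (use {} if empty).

Variables eligible for adjustment (non-descendants of M, excluding M and Q): {G, P, U}.
Backdoor paths from M to Q:
  P1: M <- P -> U <- G -> Q
  P2: M <- P -> U <- G -> L <- K -> Q
  P3: M <- P -> U -> Q
  P4: M <- P -> U -> L <- G -> Q
  P5: M <- P -> U -> L <- K -> Q
  P6: M <- P -> Q
The empty set is not sufficient: P3 (M <- P -> U -> Q) has no collider blocking it and no conditioned non-collider, so it is open.
Try {P}:
  P1: blocked at fork node P ∈ conditioning set.
  P2: blocked at fork node P ∈ conditioning set.
  P3: blocked at fork node P ∈ conditioning set.
  P4: blocked at fork node P ∈ conditioning set.
  P5: blocked at fork node P ∈ conditioning set.
  P6: blocked at fork node P ∈ conditioning set.
{P} contains no descendant of M and blocks every backdoor path.
No other singleton works — e.g. {G} leaves P3 open — so {P} is the unique smallest valid adjustment set.

{P}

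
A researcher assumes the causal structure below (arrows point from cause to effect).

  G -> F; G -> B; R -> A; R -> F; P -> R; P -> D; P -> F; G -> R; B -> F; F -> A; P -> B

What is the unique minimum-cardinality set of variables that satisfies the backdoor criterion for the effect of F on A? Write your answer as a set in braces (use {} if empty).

{R}

Variables eligible for adjustment (non-descendants of F, excluding F and A): {B, D, G, P, R}.
Backdoor paths from F to A:
  P1: F <- P -> B <- G -> R -> A
  P2: F <- P -> R -> A
  P3: F <- G -> B <- P -> R -> A
  P4: F <- G -> R -> A
  P5: F <- B <- P -> R -> A
  P6: F <- B <- G -> R -> A
  P7: F <- R -> A
The empty set is not sufficient: P2 (F <- P -> R -> A) has no collider blocking it and no conditioned non-collider, so it is open.
Try {R}:
  P1: blocked at collider B (neither it nor any descendant is in the conditioning set).
  P2: blocked at chain node R ∈ conditioning set.
  P3: blocked at collider B (neither it nor any descendant is in the conditioning set).
  P4: blocked at chain node R ∈ conditioning set.
  P5: blocked at chain node R ∈ conditioning set.
  P6: blocked at chain node R ∈ conditioning set.
  P7: blocked at fork node R ∈ conditioning set.
{R} contains no descendant of F and blocks every backdoor path.
No other singleton works — e.g. {P} leaves P4 open — so {R} is the unique smallest valid adjustment set.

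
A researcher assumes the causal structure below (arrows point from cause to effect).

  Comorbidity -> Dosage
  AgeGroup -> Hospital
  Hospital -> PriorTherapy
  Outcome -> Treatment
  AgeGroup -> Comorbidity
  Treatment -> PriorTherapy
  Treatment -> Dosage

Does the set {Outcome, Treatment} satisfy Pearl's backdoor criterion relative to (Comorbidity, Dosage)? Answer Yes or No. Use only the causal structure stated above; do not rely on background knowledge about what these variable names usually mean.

Backdoor paths from Comorbidity to Dosage (paths whose first edge points into Comorbidity):
  P1: Comorbidity <- AgeGroup -> Hospital -> PriorTherapy <- Treatment -> Dosage
Condition 1 (no descendant of Comorbidity in the set): holds — descendants of Comorbidity are {Dosage}; none are in {Outcome, Treatment}.
Condition 2 (every backdoor path blocked by {Outcome, Treatment}):
  P1: blocked at collider PriorTherapy (neither it nor any descendant is in the conditioning set).
{Outcome, Treatment} satisfies the backdoor criterion.

Yes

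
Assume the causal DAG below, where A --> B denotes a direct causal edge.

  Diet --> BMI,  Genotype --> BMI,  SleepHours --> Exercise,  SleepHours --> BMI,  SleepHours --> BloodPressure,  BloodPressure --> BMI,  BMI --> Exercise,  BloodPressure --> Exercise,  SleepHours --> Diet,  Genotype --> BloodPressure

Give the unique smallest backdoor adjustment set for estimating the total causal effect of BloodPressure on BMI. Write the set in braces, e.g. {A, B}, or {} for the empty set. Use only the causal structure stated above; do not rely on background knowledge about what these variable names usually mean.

Variables eligible for adjustment (non-descendants of BloodPressure, excluding BloodPressure and BMI): {Diet, Genotype, SleepHours}.
Backdoor paths from BloodPressure to BMI:
  P1: BloodPressure <- SleepHours -> Diet -> BMI
  P2: BloodPressure <- SleepHours -> BMI
  P3: BloodPressure <- SleepHours -> Exercise <- BMI
  P4: BloodPressure <- Genotype -> BMI
The empty set is not sufficient: P1 (BloodPressure <- SleepHours -> Diet -> BMI) has no collider blocking it and no conditioned non-collider, so it is open.
Try {Genotype, SleepHours}:
  P1: blocked at fork node SleepHours ∈ conditioning set.
  P2: blocked at fork node SleepHours ∈ conditioning set.
  P3: blocked at fork node SleepHours ∈ conditioning set.
  P4: blocked at fork node Genotype ∈ conditioning set.
{Genotype, SleepHours} contains no descendant of BloodPressure and blocks every backdoor path.
Every element of {Genotype, SleepHours} is needed (dropping Genotype leaves P4 open; dropping SleepHours leaves P1 open), so no proper subset is valid.
Among all size-2 subsets of the eligible variables, only {Genotype, SleepHours} blocks every backdoor path, so it is the unique smallest valid adjustment set.

{Genotype, SleepHours}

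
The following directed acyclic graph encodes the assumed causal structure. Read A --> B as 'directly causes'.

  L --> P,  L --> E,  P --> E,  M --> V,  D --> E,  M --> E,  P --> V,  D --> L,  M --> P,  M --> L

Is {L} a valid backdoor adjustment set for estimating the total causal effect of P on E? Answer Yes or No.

No

Backdoor paths from P to E (paths whose first edge points into P):
  P1: P <- M -> L <- D -> E
  P2: P <- M -> L -> E
  P3: P <- M -> E
  P4: P <- L <- D -> E
  P5: P <- L <- M -> E
  P6: P <- L -> E
Condition 1 (no descendant of P in the set): holds — descendants of P are {E, V}; none are in {L}.
Condition 2 (every backdoor path blocked by {L}):
  P1: open — collider(s) L are conditioned on (or have a conditioned descendant) and no non-collider on the path is in the set.
  P2: blocked at chain node L ∈ conditioning set.
  P3: open — no interior node is in the conditioning set.
  P4: blocked at chain node L ∈ conditioning set.
  P5: blocked at chain node L ∈ conditioning set.
  P6: blocked at fork node L ∈ conditioning set.
{L} does not satisfy the backdoor criterion.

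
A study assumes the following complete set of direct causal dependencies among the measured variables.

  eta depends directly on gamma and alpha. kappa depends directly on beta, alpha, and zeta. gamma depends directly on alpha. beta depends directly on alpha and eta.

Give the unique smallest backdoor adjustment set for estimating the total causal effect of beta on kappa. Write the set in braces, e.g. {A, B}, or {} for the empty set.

{alpha}

Variables eligible for adjustment (non-descendants of beta, excluding beta and kappa): {alpha, eta, gamma, zeta}.
Backdoor paths from beta to kappa:
  P1: beta <- alpha -> kappa
  P2: beta <- eta <- alpha -> kappa
  P3: beta <- eta <- gamma <- alpha -> kappa
The empty set is not sufficient: P1 (beta <- alpha -> kappa) has no collider blocking it and no conditioned non-collider, so it is open.
Try {alpha}:
  P1: blocked at fork node alpha ∈ conditioning set.
  P2: blocked at fork node alpha ∈ conditioning set.
  P3: blocked at fork node alpha ∈ conditioning set.
{alpha} contains no descendant of beta and blocks every backdoor path.
No other singleton works — e.g. {gamma} leaves P1 open — so {alpha} is the unique smallest valid adjustment set.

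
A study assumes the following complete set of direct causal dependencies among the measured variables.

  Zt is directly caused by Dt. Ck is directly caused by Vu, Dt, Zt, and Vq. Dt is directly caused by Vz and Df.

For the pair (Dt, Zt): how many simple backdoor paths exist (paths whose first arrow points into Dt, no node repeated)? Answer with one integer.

0

A backdoor path from Dt to Zt is any simple undirected path whose first edge points into Dt (i.e. leaves Dt via a parent).
Parents of Dt: {Df, Vz}.
No simple path from any parent of Dt reaches Zt without revisiting Dt, so there are no backdoor paths.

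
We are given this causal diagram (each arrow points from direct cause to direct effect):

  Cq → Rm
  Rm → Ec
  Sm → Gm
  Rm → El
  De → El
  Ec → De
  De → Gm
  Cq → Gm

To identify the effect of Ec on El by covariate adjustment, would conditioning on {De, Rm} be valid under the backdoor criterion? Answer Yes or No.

Backdoor paths from Ec to El (paths whose first edge points into Ec):
  P1: Ec <- Rm <- Cq -> Gm <- De -> El
  P2: Ec <- Rm -> El
Condition 1 (no descendant of Ec in the set): FAILS — De is a descendant of Ec.
Condition 2 (every backdoor path blocked by {De, Rm}):
  P1: blocked at chain node Rm ∈ conditioning set.
  P2: blocked at fork node Rm ∈ conditioning set.
{De, Rm} does not satisfy the backdoor criterion.

No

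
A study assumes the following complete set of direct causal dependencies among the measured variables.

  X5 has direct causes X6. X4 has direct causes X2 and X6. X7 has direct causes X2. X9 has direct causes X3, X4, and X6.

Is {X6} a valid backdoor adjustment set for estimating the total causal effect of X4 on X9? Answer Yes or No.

Yes

Backdoor paths from X4 to X9 (paths whose first edge points into X4):
  P1: X4 <- X6 -> X9
Condition 1 (no descendant of X4 in the set): holds — descendants of X4 are {X9}; none are in {X6}.
Condition 2 (every backdoor path blocked by {X6}):
  P1: blocked at fork node X6 ∈ conditioning set.
{X6} satisfies the backdoor criterion.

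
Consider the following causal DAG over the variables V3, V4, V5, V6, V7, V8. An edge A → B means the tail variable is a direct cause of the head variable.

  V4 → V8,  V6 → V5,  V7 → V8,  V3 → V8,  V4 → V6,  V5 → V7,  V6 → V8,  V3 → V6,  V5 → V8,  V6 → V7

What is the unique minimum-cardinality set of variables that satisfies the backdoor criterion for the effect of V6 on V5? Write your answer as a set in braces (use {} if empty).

{}

Variables eligible for adjustment (non-descendants of V6, excluding V6 and V5): {V3, V4}.
Backdoor paths from V6 to V5:
  P1: V6 <- V4 -> V8 <- V5
  P2: V6 <- V4 -> V8 <- V7 <- V5
  P3: V6 <- V3 -> V8 <- V5
  P4: V6 <- V3 -> V8 <- V7 <- V5
Each backdoor path contains an unconditioned collider, so every path is already blocked with the empty conditioning set:
  P1: blocked at collider V8 (neither it nor any descendant is in the conditioning set).
  P2: blocked at collider V8 (neither it nor any descendant is in the conditioning set).
  P3: blocked at collider V8 (neither it nor any descendant is in the conditioning set).
  P4: blocked at collider V8 (neither it nor any descendant is in the conditioning set).
The empty set is therefore the unique smallest valid set.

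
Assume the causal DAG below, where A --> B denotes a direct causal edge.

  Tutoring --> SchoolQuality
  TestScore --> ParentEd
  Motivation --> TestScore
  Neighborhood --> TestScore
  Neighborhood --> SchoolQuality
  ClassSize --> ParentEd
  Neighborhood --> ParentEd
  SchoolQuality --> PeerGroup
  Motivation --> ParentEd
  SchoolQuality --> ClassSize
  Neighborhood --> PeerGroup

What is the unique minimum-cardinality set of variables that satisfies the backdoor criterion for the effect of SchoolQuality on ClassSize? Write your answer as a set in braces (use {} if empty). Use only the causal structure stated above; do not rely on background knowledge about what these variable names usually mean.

{}

Variables eligible for adjustment (non-descendants of SchoolQuality, excluding SchoolQuality and ClassSize): {Motivation, Neighborhood, TestScore, Tutoring}.
Backdoor paths from SchoolQuality to ClassSize:
  P1: SchoolQuality <- Neighborhood -> TestScore <- Motivation -> ParentEd <- ClassSize
  P2: SchoolQuality <- Neighborhood -> TestScore -> ParentEd <- ClassSize
  P3: SchoolQuality <- Neighborhood -> ParentEd <- ClassSize
Each backdoor path contains an unconditioned collider, so every path is already blocked with the empty conditioning set:
  P1: blocked at collider TestScore (neither it nor any descendant is in the conditioning set).
  P2: blocked at collider ParentEd (neither it nor any descendant is in the conditioning set).
  P3: blocked at collider ParentEd (neither it nor any descendant is in the conditioning set).
The empty set is therefore the unique smallest valid set.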